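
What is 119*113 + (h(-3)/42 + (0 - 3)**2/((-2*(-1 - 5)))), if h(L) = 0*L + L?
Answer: 376535/28 ≈ 13448.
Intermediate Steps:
h(L) = L (h(L) = 0 + L = L)
119*113 + (h(-3)/42 + (0 - 3)**2/((-2*(-1 - 5)))) = 119*113 + (-3/42 + (0 - 3)**2/((-2*(-1 - 5)))) = 13447 + (-3*1/42 + (-3)**2/((-2*(-6)))) = 13447 + (-1/14 + 9/12) = 13447 + (-1/14 + 9*(1/12)) = 13447 + (-1/14 + 3/4) = 13447 + 19/28 = 376535/28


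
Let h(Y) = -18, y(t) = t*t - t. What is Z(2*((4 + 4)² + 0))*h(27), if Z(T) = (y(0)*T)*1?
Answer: 0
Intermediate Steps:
y(t) = t² - t
Z(T) = 0 (Z(T) = ((0*(-1 + 0))*T)*1 = ((0*(-1))*T)*1 = (0*T)*1 = 0*1 = 0)
Z(2*((4 + 4)² + 0))*h(27) = 0*(-18) = 0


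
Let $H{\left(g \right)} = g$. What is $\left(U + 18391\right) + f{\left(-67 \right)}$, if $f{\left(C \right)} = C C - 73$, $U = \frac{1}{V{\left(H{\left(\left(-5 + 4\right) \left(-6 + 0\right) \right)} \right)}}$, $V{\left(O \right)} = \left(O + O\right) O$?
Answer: $\frac{1642105}{72} \approx 22807.0$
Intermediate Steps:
$V{\left(O \right)} = 2 O^{2}$ ($V{\left(O \right)} = 2 O O = 2 O^{2}$)
$U = \frac{1}{72}$ ($U = \frac{1}{2 \left(\left(-5 + 4\right) \left(-6 + 0\right)\right)^{2}} = \frac{1}{2 \left(\left(-1\right) \left(-6\right)\right)^{2}} = \frac{1}{2 \cdot 6^{2}} = \frac{1}{2 \cdot 36} = \frac{1}{72} \approx 0.013889$)
$f{\left(C \right)} = -73 + C^{2}$ ($f{\left(C \right)} = C^{2} - 73 = -73 + C^{2}$)
$\left(U + 18391\right) + f{\left(-67 \right)} = \left(\frac{1}{72} + 18391\right) - \left(73 - \left(-67\right)^{2}\right) = \frac{1324153}{72} + \left(-73 + 4489\right) = \frac{1324153}{72} + 4416 = \frac{1642105}{72}$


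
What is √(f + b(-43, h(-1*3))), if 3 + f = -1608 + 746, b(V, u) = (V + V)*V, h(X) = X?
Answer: √2833 ≈ 53.226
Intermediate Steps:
b(V, u) = 2*V² (b(V, u) = (2*V)*V = 2*V²)
f = -865 (f = -3 + (-1608 + 746) = -3 - 862 = -865)
√(f + b(-43, h(-1*3))) = √(-865 + 2*(-43)²) = √(-865 + 2*1849) = √(-865 + 3698) = √2833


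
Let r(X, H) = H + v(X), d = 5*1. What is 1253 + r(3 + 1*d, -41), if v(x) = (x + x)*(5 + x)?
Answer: 1420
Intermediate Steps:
d = 5
v(x) = 2*x*(5 + x) (v(x) = (2*x)*(5 + x) = 2*x*(5 + x))
r(X, H) = H + 2*X*(5 + X)
1253 + r(3 + 1*d, -41) = 1253 + (-41 + 2*(3 + 1*5)*(5 + (3 + 1*5))) = 1253 + (-41 + 2*(3 + 5)*(5 + (3 + 5))) = 1253 + (-41 + 2*8*(5 + 8)) = 1253 + (-41 + 2*8*13) = 1253 + (-41 + 208) = 1253 + 167 = 1420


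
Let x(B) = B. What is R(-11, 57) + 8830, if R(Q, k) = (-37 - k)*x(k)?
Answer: 3472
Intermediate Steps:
R(Q, k) = k*(-37 - k) (R(Q, k) = (-37 - k)*k = k*(-37 - k))
R(-11, 57) + 8830 = -1*57*(37 + 57) + 8830 = -1*57*94 + 8830 = -5358 + 8830 = 3472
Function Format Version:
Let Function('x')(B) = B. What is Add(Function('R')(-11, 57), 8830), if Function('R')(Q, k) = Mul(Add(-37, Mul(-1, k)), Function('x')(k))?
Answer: 3472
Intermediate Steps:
Function('R')(Q, k) = Mul(k, Add(-37, Mul(-1, k))) (Function('R')(Q, k) = Mul(Add(-37, Mul(-1, k)), k) = Mul(k, Add(-37, Mul(-1, k))))
Add(Function('R')(-11, 57), 8830) = Add(Mul(-1, 57, Add(37, 57)), 8830) = Add(Mul(-1, 57, 94), 8830) = Add(-5358, 8830) = 3472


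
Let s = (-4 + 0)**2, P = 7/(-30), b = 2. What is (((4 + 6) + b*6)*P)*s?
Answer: -1232/15 ≈ -82.133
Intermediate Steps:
P = -7/30 (P = 7*(-1/30) = -7/30 ≈ -0.23333)
s = 16 (s = (-4)**2 = 16)
(((4 + 6) + b*6)*P)*s = (((4 + 6) + 2*6)*(-7/30))*16 = ((10 + 12)*(-7/30))*16 = (22*(-7/30))*16 = -77/15*16 = -1232/15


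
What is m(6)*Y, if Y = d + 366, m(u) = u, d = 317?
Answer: 4098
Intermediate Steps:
Y = 683 (Y = 317 + 366 = 683)
m(6)*Y = 6*683 = 4098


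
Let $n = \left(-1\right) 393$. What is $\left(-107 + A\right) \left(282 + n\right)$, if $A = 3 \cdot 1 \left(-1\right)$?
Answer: $12210$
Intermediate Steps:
$A = -3$ ($A = 3 \left(-1\right) = -3$)
$n = -393$
$\left(-107 + A\right) \left(282 + n\right) = \left(-107 - 3\right) \left(282 - 393\right) = \left(-110\right) \left(-111\right) = 12210$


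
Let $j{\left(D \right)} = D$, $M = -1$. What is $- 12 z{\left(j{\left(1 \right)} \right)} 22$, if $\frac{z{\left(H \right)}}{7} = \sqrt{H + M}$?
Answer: $0$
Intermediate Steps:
$z{\left(H \right)} = 7 \sqrt{-1 + H}$ ($z{\left(H \right)} = 7 \sqrt{H - 1} = 7 \sqrt{-1 + H}$)
$- 12 z{\left(j{\left(1 \right)} \right)} 22 = - 12 \cdot 7 \sqrt{-1 + 1} \cdot 22 = - 12 \cdot 7 \sqrt{0} \cdot 22 = - 12 \cdot 7 \cdot 0 \cdot 22 = \left(-12\right) 0 \cdot 22 = 0 \cdot 22 = 0$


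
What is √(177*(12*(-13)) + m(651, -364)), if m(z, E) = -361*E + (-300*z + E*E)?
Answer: 2*√10247 ≈ 202.45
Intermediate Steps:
m(z, E) = E² - 361*E - 300*z (m(z, E) = -361*E + (-300*z + E²) = -361*E + (E² - 300*z) = E² - 361*E - 300*z)
√(177*(12*(-13)) + m(651, -364)) = √(177*(12*(-13)) + ((-364)² - 361*(-364) - 300*651)) = √(177*(-156) + (132496 + 131404 - 195300)) = √(-27612 + 68600) = √40988 = 2*√10247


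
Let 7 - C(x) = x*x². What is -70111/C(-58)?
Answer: -70111/195119 ≈ -0.35932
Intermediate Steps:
C(x) = 7 - x³ (C(x) = 7 - x*x² = 7 - x³)
-70111/C(-58) = -70111/(7 - 1*(-58)³) = -70111/(7 - 1*(-195112)) = -70111/(7 + 195112) = -70111/195119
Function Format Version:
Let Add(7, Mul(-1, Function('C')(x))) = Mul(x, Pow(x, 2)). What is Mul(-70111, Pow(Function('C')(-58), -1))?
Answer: Rational(-70111, 195119) ≈ -0.35932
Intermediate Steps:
Function('C')(x) = Add(7, Mul(-1, Pow(x, 3))) (Function('C')(x) = Add(7, Mul(-1, Mul(x, Pow(x, 2)))) = Add(7, Mul(-1, Pow(x, 3))))
Mul(-70111, Pow(Function('C')(-58), -1)) = Mul(-70111, Pow(Add(7, Mul(-1, Pow(-58, 3))), -1)) = Mul(-70111, Pow(Add(7, Mul(-1, -195112)), -1)) = Mul(-70111, Pow(Add(7, 195112), -1)) = Mul(-70111, Pow(195119, -1)) = Mul(-70111, Rational(1, 195119)) = Rational(-70111, 195119)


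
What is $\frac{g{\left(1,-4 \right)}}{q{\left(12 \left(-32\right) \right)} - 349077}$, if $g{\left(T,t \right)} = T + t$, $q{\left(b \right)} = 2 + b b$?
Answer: $\frac{3}{201619} \approx 1.488 \cdot 10^{-5}$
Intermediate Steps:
$q{\left(b \right)} = 2 + b^{2}$
$\frac{g{\left(1,-4 \right)}}{q{\left(12 \left(-32\right) \right)} - 349077} = \frac{1 - 4}{\left(2 + \left(12 \left(-32\right)\right)^{2}\right) - 349077} = \frac{1}{\left(2 + \left(-384\right)^{2}\right) - 349077} \left(-3\right) = \frac{1}{\left(2 + 147456\right) - 349077} \left(-3\right) = \frac{1}{147458 - 349077} \left(-3\right) = \frac{1}{-201619} \left(-3\right) = \left(- \frac{1}{201619}\right) \left(-3\right) = \frac{3}{201619}$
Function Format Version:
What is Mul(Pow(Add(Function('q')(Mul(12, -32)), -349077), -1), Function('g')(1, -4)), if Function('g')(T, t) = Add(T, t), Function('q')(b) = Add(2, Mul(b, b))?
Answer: Rational(3, 201619) ≈ 1.4880e-5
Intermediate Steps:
Function('q')(b) = Add(2, Pow(b, 2))
Mul(Pow(Add(Function('q')(Mul(12, -32)), -349077), -1), Function('g')(1, -4)) = Mul(Pow(Add(Add(2, Pow(Mul(12, -32), 2)), -349077), -1), Add(1, -4)) = Mul(Pow(Add(Add(2, Pow(-384, 2)), -349077), -1), -3) = Mul(Pow(Add(Add(2, 147456), -349077), -1), -3) = Mul(Pow(Add(147458, -349077), -1), -3) = Mul(Pow(-201619, -1), -3) = Mul(Rational(-1, 201619), -3) = Rational(3, 201619)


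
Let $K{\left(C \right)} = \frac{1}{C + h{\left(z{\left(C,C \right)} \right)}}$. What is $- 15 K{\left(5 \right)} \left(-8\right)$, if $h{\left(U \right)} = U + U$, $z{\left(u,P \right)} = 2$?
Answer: $\frac{40}{3} \approx 13.333$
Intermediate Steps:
$h{\left(U \right)} = 2 U$
$K{\left(C \right)} = \frac{1}{4 + C}$ ($K{\left(C \right)} = \frac{1}{C + 2 \cdot 2} = \frac{1}{C + 4} = \frac{1}{4 + C}$)
$- 15 K{\left(5 \right)} \left(-8\right) = - \frac{15}{4 + 5} \left(-8\right) = - \frac{15}{9} \left(-8\right) = \left(-15\right) \frac{1}{9} \left(-8\right) = \left(- \frac{5}{3}\right) \left(-8\right) = \frac{40}{3}$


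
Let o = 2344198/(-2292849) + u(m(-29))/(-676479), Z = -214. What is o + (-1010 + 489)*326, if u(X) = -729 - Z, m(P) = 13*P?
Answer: -87814544835792091/517021399557 ≈ -1.6985e+5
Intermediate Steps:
u(X) = -515 (u(X) = -729 - 1*(-214) = -729 + 214 = -515)
o = -528206633869/517021399557 (o = 2344198/(-2292849) - 515/(-676479) = 2344198*(-1/2292849) - 515*(-1/676479) = -2344198/2292849 + 515/676479 = -528206633869/517021399557 ≈ -1.0216)
o + (-1010 + 489)*326 = -528206633869/517021399557 + (-1010 + 489)*326 = -528206633869/517021399557 - 521*326 = -528206633869/517021399557 - 169846 = -87814544835792091/517021399557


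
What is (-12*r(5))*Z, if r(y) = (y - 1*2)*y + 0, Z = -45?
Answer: 8100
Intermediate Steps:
r(y) = y*(-2 + y) (r(y) = (y - 2)*y + 0 = (-2 + y)*y + 0 = y*(-2 + y) + 0 = y*(-2 + y))
(-12*r(5))*Z = -60*(-2 + 5)*(-45) = -60*3*(-45) = -12*15*(-45) = -180*(-45) = 8100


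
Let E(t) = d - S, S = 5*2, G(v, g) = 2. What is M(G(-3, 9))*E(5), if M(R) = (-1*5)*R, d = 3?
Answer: 70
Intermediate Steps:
S = 10
E(t) = -7 (E(t) = 3 - 1*10 = 3 - 10 = -7)
M(R) = -5*R
M(G(-3, 9))*E(5) = -5*2*(-7) = -10*(-7) = 70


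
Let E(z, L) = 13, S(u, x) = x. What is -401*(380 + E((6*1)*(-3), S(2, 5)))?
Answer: -157593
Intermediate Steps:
-401*(380 + E((6*1)*(-3), S(2, 5))) = -401*(380 + 13) = -401*393 = -157593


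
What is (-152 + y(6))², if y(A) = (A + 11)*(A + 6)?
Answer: 2704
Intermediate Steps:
y(A) = (6 + A)*(11 + A) (y(A) = (11 + A)*(6 + A) = (6 + A)*(11 + A))
(-152 + y(6))² = (-152 + (66 + 6² + 17*6))² = (-152 + (66 + 36 + 102))² = (-152 + 204)² = 52² = 2704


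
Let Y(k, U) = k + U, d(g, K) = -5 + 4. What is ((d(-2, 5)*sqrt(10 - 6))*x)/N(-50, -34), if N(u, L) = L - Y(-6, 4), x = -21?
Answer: -21/16 ≈ -1.3125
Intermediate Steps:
d(g, K) = -1
Y(k, U) = U + k
N(u, L) = 2 + L (N(u, L) = L - (4 - 6) = L - 1*(-2) = L + 2 = 2 + L)
((d(-2, 5)*sqrt(10 - 6))*x)/N(-50, -34) = (-sqrt(10 - 6)*(-21))/(2 - 34) = (-sqrt(4)*(-21))/(-32) = (-1*2*(-21))*(-1/32) = -2*(-21)*(-1/32) = 42*(-1/32) = -21/16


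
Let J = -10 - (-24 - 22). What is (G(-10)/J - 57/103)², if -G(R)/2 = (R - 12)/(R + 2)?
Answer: 27426169/54997056 ≈ 0.49868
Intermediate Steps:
G(R) = -2*(-12 + R)/(2 + R) (G(R) = -2*(R - 12)/(R + 2) = -2*(-12 + R)/(2 + R))
J = 36 (J = -10 - 1*(-46) = -10 + 46 = 36)
(G(-10)/J - 57/103)² = ((2*(12 - 1*(-10))/(2 - 10))/36 - 57/103)² = ((2*(12 + 10)/(-8))*(1/36) - 57*1/103)² = ((2*(-⅛)*22)*(1/36) - 57/103)² = (-11/2*1/36 - 57/103)² = (-11/72 - 57/103)² = (-5237/7416)² = 27426169/54997056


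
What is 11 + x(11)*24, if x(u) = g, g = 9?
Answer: 227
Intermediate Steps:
x(u) = 9
11 + x(11)*24 = 11 + 9*24 = 11 + 216 = 227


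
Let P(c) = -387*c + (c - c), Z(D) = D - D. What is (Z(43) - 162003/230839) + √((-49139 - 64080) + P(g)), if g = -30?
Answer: -162003/230839 + I*√101609 ≈ -0.7018 + 318.76*I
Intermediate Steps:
Z(D) = 0
P(c) = -387*c (P(c) = -387*c + 0 = -387*c)
(Z(43) - 162003/230839) + √((-49139 - 64080) + P(g)) = (0 - 162003/230839) + √((-49139 - 64080) - 387*(-30)) = (0 - 162003*1/230839) + √(-113219 + 11610) = (0 - 162003/230839) + √(-101609) = -162003/230839 + I*√101609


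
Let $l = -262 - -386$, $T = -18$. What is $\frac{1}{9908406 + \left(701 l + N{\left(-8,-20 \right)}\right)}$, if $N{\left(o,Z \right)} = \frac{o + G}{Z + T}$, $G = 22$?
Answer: $\frac{19}{189911263} \approx 1.0005 \cdot 10^{-7}$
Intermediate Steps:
$N{\left(o,Z \right)} = \frac{22 + o}{-18 + Z}$ ($N{\left(o,Z \right)} = \frac{o + 22}{Z - 18} = \frac{22 + o}{-18 + Z}$)
$l = 124$ ($l = -262 + 386 = 124$)
$\frac{1}{9908406 + \left(701 l + N{\left(-8,-20 \right)}\right)} = \frac{1}{9908406 + \left(701 \cdot 124 + \frac{22 - 8}{-18 - 20}\right)} = \frac{1}{9908406 + \left(86924 + \frac{1}{-38} \cdot 14\right)} = \frac{1}{9908406 + \left(86924 - \frac{7}{19}\right)} = \frac{1}{9908406 + \frac{1651549}{19}} = \frac{1}{\frac{189911263}{19}} = \frac{19}{189911263}$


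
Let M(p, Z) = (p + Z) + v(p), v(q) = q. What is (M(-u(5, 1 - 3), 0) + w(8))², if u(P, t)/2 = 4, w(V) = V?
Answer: 64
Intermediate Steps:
u(P, t) = 8 (u(P, t) = 2*4 = 8)
M(p, Z) = Z + 2*p (M(p, Z) = (p + Z) + p = (Z + p) + p = Z + 2*p)
(M(-u(5, 1 - 3), 0) + w(8))² = ((0 + 2*(-1*8)) + 8)² = ((0 + 2*(-8)) + 8)² = ((0 - 16) + 8)² = (-16 + 8)² = (-8)² = 64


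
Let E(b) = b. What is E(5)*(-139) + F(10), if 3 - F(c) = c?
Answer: -702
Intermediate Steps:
F(c) = 3 - c
E(5)*(-139) + F(10) = 5*(-139) + (3 - 1*10) = -695 + (3 - 10) = -695 - 7 = -702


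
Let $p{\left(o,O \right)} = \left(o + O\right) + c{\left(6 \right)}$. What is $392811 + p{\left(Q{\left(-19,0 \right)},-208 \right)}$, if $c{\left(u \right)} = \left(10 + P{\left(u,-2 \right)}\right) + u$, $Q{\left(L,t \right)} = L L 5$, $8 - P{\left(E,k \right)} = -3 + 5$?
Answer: $394430$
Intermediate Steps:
$P{\left(E,k \right)} = 6$ ($P{\left(E,k \right)} = 8 - \left(-3 + 5\right) = 8 - 2 = 6$)
$Q{\left(L,t \right)} = 5 L^{2}$ ($Q{\left(L,t \right)} = L^{2} \cdot 5 = 5 L^{2}$)
$c{\left(u \right)} = 16 + u$ ($c{\left(u \right)} = \left(10 + 6\right) + u = 16 + u$)
$p{\left(o,O \right)} = 22 + O + o$ ($p{\left(o,O \right)} = \left(o + O\right) + \left(16 + 6\right) = \left(O + o\right) + 22 = 22 + O + o$)
$392811 + p{\left(Q{\left(-19,0 \right)},-208 \right)} = 392811 + \left(22 - 208 + 5 \left(-19\right)^{2}\right) = 392811 + \left(22 - 208 + 5 \cdot 361\right) = 392811 + \left(22 - 208 + 1805\right) = 392811 + 1619 = 394430$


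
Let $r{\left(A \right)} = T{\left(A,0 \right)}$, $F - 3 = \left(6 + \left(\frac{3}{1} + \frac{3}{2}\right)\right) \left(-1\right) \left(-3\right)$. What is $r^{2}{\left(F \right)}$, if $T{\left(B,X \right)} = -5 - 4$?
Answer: $81$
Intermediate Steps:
$F = \frac{69}{2}$ ($F = 3 + \left(6 + \left(\frac{3}{1} + \frac{3}{2}\right)\right) \left(-1\right) \left(-3\right) = 3 + \left(6 + \left(3 \cdot 1 + 3 \cdot \frac{1}{2}\right)\right) \left(-1\right) \left(-3\right) = 3 + \left(6 + \left(3 + \frac{3}{2}\right)\right) \left(-1\right) \left(-3\right) = 3 + \left(6 + \frac{9}{2}\right) \left(-1\right) \left(-3\right) = 3 + \frac{21}{2} \left(-1\right) \left(-3\right) = 3 - - \frac{63}{2} = 3 + \frac{63}{2} = \frac{69}{2} \approx 34.5$)
$T{\left(B,X \right)} = -9$
$r{\left(A \right)} = -9$
$r^{2}{\left(F \right)} = \left(-9\right)^{2} = 81$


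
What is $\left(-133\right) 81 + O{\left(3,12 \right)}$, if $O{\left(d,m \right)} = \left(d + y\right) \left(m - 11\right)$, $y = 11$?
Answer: $-10759$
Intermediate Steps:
$O{\left(d,m \right)} = \left(-11 + m\right) \left(11 + d\right)$ ($O{\left(d,m \right)} = \left(d + 11\right) \left(m - 11\right) = \left(11 + d\right) \left(-11 + m\right) = \left(-11 + m\right) \left(11 + d\right)$)
$\left(-133\right) 81 + O{\left(3,12 \right)} = \left(-133\right) 81 + \left(-121 - 33 + 11 \cdot 12 + 3 \cdot 12\right) = -10773 + \left(-121 - 33 + 132 + 36\right) = -10773 + 14 = -10759$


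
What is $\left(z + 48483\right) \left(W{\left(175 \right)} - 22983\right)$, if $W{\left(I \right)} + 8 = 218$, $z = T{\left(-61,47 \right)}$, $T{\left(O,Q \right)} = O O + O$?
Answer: $-1187452539$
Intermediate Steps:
$T{\left(O,Q \right)} = O + O^{2}$ ($T{\left(O,Q \right)} = O^{2} + O = O + O^{2}$)
$z = 3660$ ($z = - 61 \left(1 - 61\right) = \left(-61\right) \left(-60\right) = 3660$)
$W{\left(I \right)} = 210$ ($W{\left(I \right)} = -8 + 218 = 210$)
$\left(z + 48483\right) \left(W{\left(175 \right)} - 22983\right) = \left(3660 + 48483\right) \left(210 - 22983\right) = 52143 \left(-22773\right) = -1187452539$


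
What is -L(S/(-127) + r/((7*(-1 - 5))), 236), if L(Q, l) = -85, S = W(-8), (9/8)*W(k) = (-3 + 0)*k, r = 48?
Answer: 85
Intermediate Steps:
W(k) = -8*k/3 (W(k) = 8*((-3 + 0)*k)/9 = 8*(-3*k)/9 = -8*k/3)
S = 64/3 (S = -8/3*(-8) = 64/3 ≈ 21.333)
-L(S/(-127) + r/((7*(-1 - 5))), 236) = -1*(-85) = 85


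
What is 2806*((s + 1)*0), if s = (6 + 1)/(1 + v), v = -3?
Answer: 0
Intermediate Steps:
s = -7/2 (s = (6 + 1)/(1 - 3) = 7/(-2) = 7*(-½) = -7/2 ≈ -3.5000)
2806*((s + 1)*0) = 2806*((-7/2 + 1)*0) = 2806*(-5/2*0) = 2806*0 = 0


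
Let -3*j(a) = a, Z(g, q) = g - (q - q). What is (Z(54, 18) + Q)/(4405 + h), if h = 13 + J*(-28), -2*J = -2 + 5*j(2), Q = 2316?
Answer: 711/1303 ≈ 0.54566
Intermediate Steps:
Z(g, q) = g (Z(g, q) = g - 1*0 = g + 0 = g)
j(a) = -a/3
J = 8/3 (J = -(-2 + 5*(-⅓*2))/2 = -(-2 + 5*(-⅔))/2 = -(-2 - 10/3)/2 = -½*(-16/3) = 8/3 ≈ 2.6667)
h = -185/3 (h = 13 + (8/3)*(-28) = 13 - 224/3 = -185/3 ≈ -61.667)
(Z(54, 18) + Q)/(4405 + h) = (54 + 2316)/(4405 - 185/3) = 2370/(13030/3) = 2370*(3/13030) = 711/1303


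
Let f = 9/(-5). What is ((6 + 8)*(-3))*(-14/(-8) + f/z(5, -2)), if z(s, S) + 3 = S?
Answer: -4431/50 ≈ -88.620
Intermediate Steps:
f = -9/5 (f = 9*(-1/5) = -9/5 ≈ -1.8000)
z(s, S) = -3 + S
((6 + 8)*(-3))*(-14/(-8) + f/z(5, -2)) = ((6 + 8)*(-3))*(-14/(-8) - 9/(5*(-3 - 2))) = (14*(-3))*(-14*(-1/8) - 9/5/(-5)) = -42*(7/4 - 9/5*(-1/5)) = -42*(7/4 + 9/25) = -42*211/100 = -4431/50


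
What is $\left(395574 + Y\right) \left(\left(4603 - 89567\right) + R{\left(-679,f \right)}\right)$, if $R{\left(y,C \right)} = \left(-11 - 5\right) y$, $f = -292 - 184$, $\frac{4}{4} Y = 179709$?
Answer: $-42628470300$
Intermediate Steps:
$Y = 179709$
$f = -476$ ($f = -292 - 184 = -476$)
$R{\left(y,C \right)} = - 16 y$
$\left(395574 + Y\right) \left(\left(4603 - 89567\right) + R{\left(-679,f \right)}\right) = \left(395574 + 179709\right) \left(\left(4603 - 89567\right) - -10864\right) = 575283 \left(\left(4603 - 89567\right) + 10864\right) = 575283 \left(-84964 + 10864\right) = 575283 \left(-74100\right) = -42628470300$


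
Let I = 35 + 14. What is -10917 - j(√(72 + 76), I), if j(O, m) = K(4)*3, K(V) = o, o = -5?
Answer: -10902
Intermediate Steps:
I = 49
K(V) = -5
j(O, m) = -15 (j(O, m) = -5*3 = -15)
-10917 - j(√(72 + 76), I) = -10917 - 1*(-15) = -10917 + 15 = -10902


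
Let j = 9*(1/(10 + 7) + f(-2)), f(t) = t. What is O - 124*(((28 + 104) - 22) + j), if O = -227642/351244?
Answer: -34257357301/2985574 ≈ -11474.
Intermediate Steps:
O = -113821/175622 (O = -227642*1/351244 = -113821/175622 ≈ -0.64810)
j = -297/17 (j = 9*(1/(10 + 7) - 2) = 9*(1/17 - 2) = 9*(-33/17) = -297/17 ≈ -17.471)
O - 124*(((28 + 104) - 22) + j) = -113821/175622 - 124*(((28 + 104) - 22) - 297/17) = -113821/175622 - 124*((132 - 22) - 297/17) = -113821/175622 - 124*(110 - 297/17) = -113821/175622 - 124*1573/17 = -113821/175622 - 1*195052/17 = -113821/175622 - 195052/17 = -34257357301/2985574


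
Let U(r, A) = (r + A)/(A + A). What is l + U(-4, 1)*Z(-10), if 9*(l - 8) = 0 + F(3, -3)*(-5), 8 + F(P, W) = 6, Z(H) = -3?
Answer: 245/18 ≈ 13.611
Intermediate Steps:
F(P, W) = -2 (F(P, W) = -8 + 6 = -2)
U(r, A) = (A + r)/(2*A) (U(r, A) = (A + r)/((2*A)) = (A + r)*(1/(2*A)) = (A + r)/(2*A))
l = 82/9 (l = 8 + (0 - 2*(-5))/9 = 8 + (0 + 10)/9 = 8 + (⅑)*10 = 8 + 10/9 = 82/9 ≈ 9.1111)
l + U(-4, 1)*Z(-10) = 82/9 + ((½)*(1 - 4)/1)*(-3) = 82/9 + ((½)*1*(-3))*(-3) = 82/9 - 3/2*(-3) = 82/9 + 9/2 = 245/18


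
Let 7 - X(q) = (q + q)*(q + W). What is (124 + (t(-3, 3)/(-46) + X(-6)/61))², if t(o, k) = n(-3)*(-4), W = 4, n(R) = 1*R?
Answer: 30003436225/1968409 ≈ 15242.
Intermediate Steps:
n(R) = R
t(o, k) = 12 (t(o, k) = -3*(-4) = 12)
X(q) = 7 - 2*q*(4 + q) (X(q) = 7 - (q + q)*(q + 4) = 7 - 2*q*(4 + q))
(124 + (t(-3, 3)/(-46) + X(-6)/61))² = (124 + (12/(-46) + (7 - 8*(-6) - 2*(-6)²)/61))² = (124 + (12*(-1/46) + (7 + 48 - 2*36)*(1/61)))² = (124 + (-6/23 + (7 + 48 - 72)*(1/61)))² = (124 + (-6/23 - 17*1/61))² = (124 + (-6/23 - 17/61))² = (124 - 757/1403)² = (173215/1403)² = 30003436225/1968409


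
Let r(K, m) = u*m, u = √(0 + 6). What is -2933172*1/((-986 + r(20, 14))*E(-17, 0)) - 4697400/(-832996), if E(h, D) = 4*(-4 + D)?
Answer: -73004179566801/404427887960 - 5133051*√6/1942040 ≈ -186.99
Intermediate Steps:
E(h, D) = -16 + 4*D
u = √6 ≈ 2.4495
r(K, m) = m*√6 (r(K, m) = √6*m = m*√6)
-2933172*1/((-986 + r(20, 14))*E(-17, 0)) - 4697400/(-832996) = -2933172*1/((-986 + 14*√6)*(-16 + 4*0)) - 4697400/(-832996) = -2933172*1/((-986 + 14*√6)*(-16 + 0)) - 4697400*(-1/832996) = -2933172*(-1/(16*(-986 + 14*√6))) + 1174350/208249 = -2933172/(15776 - 224*√6) + 1174350/208249 = 1174350/208249 - 2933172/(15776 - 224*√6)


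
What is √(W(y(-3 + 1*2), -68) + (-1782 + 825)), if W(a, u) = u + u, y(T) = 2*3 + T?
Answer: I*√1093 ≈ 33.061*I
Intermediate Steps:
y(T) = 6 + T
W(a, u) = 2*u
√(W(y(-3 + 1*2), -68) + (-1782 + 825)) = √(2*(-68) + (-1782 + 825)) = √(-136 - 957) = √(-1093) = I*√1093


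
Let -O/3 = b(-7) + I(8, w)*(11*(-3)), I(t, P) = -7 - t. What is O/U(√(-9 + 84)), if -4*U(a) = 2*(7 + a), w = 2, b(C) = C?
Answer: -10248/13 + 7320*√3/13 ≈ 186.97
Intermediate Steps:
U(a) = -7/2 - a/2 (U(a) = -(7 + a)/2 = -(14 + 2*a)/4 = -7/2 - a/2)
O = -1464 (O = -3*(-7 + (-7 - 1*8)*(11*(-3))) = -3*(-7 + (-7 - 8)*(-33)) = -3*(-7 - 15*(-33)) = -3*(-7 + 495) = -3*488 = -1464)
O/U(√(-9 + 84)) = -1464/(-7/2 - √(-9 + 84)/2) = -1464/(-7/2 - 5*√3/2)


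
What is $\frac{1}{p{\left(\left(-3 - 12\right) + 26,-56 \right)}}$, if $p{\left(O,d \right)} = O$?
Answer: $\frac{1}{11} \approx 0.090909$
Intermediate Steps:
$\frac{1}{p{\left(\left(-3 - 12\right) + 26,-56 \right)}} = \frac{1}{\left(-3 - 12\right) + 26} = \frac{1}{-15 + 26} = \frac{1}{11}$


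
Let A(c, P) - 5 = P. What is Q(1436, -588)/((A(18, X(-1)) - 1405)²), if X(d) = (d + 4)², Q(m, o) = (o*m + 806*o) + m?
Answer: -1316860/1934881 ≈ -0.68059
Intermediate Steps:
Q(m, o) = m + 806*o + m*o (Q(m, o) = (m*o + 806*o) + m = (806*o + m*o) + m = m + 806*o + m*o)
X(d) = (4 + d)²
A(c, P) = 5 + P
Q(1436, -588)/((A(18, X(-1)) - 1405)²) = (1436 + 806*(-588) + 1436*(-588))/(((5 + (4 - 1)²) - 1405)²) = (1436 - 473928 - 844368)/(((5 + 3²) - 1405)²) = -1316860/((5 + 9) - 1405)² = -1316860/(14 - 1405)² = -1316860/((-1391)²) = -1316860/1934881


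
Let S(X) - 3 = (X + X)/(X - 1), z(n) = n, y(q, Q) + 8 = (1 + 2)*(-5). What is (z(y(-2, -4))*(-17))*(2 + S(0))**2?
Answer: 9775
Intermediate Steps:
y(q, Q) = -23 (y(q, Q) = -8 + (1 + 2)*(-5) = -8 + 3*(-5) = -8 - 15 = -23)
S(X) = 3 + 2*X/(-1 + X) (S(X) = 3 + (X + X)/(X - 1) = 3 + (2*X)/(-1 + X) = 3 + 2*X/(-1 + X))
(z(y(-2, -4))*(-17))*(2 + S(0))**2 = (-23*(-17))*(2 + (-3 + 5*0)/(-1 + 0))**2 = 391*(2 + (-3 + 0)/(-1))**2 = 391*(2 - 1*(-3))**2 = 391*(2 + 3)**2 = 391*5**2 = 391*25 = 9775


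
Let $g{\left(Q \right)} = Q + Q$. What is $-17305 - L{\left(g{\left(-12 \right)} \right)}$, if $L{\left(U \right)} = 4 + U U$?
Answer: $-17885$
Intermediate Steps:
$g{\left(Q \right)} = 2 Q$
$L{\left(U \right)} = 4 + U^{2}$
$-17305 - L{\left(g{\left(-12 \right)} \right)} = -17305 - \left(4 + \left(2 \left(-12\right)\right)^{2}\right) = -17305 - \left(4 + \left(-24\right)^{2}\right) = -17305 - \left(4 + 576\right) = -17305 - 580 = -17885$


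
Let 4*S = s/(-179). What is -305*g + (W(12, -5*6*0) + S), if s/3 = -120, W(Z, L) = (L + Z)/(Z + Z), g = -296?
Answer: 32320599/358 ≈ 90281.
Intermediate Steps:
W(Z, L) = (L + Z)/(2*Z) (W(Z, L) = (L + Z)/((2*Z)) = (L + Z)*(1/(2*Z)) = (L + Z)/(2*Z))
s = -360 (s = 3*(-120) = -360)
S = 90/179 (S = (-360/(-179))/4 = (-360*(-1/179))/4 = (¼)*(360/179) = 90/179 ≈ 0.50279)
-305*g + (W(12, -5*6*0) + S) = -305*(-296) + ((½)*(-5*6*0 + 12)/12 + 90/179) = 90280 + ((½)*(1/12)*(-30*0 + 12) + 90/179) = 90280 + ((½)*(1/12)*(0 + 12) + 90/179) = 90280 + ((½)*(1/12)*12 + 90/179) = 90280 + (½ + 90/179) = 90280 + 359/358 = 32320599/358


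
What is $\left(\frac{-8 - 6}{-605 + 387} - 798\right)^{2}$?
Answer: $\frac{7564650625}{11881} \approx 6.367 \cdot 10^{5}$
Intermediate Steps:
$\left(\frac{-8 - 6}{-605 + 387} - 798\right)^{2} = \left(- \frac{14}{-218} - 798\right)^{2} = \left(\left(-14\right) \left(- \frac{1}{218}\right) - 798\right)^{2} = \left(\frac{7}{109} - 798\right)^{2} = \left(- \frac{86975}{109}\right)^{2} = \frac{7564650625}{11881}$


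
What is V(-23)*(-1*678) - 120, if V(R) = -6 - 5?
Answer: 7338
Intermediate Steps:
V(R) = -11
V(-23)*(-1*678) - 120 = -(-11)*678 - 120 = -11*(-678) - 120 = 7458 - 120 = 7338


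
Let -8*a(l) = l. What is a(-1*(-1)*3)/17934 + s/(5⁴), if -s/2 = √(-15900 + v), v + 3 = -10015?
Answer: -1/47824 - 2*I*√25918/625 ≈ -2.091e-5 - 0.51517*I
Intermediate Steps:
v = -10018 (v = -3 - 10015 = -10018)
a(l) = -l/8
s = -2*I*√25918 (s = -2*√(-15900 - 10018) = -2*I*√25918 ≈ -321.98*I)
a(-1*(-1)*3)/17934 + s/(5⁴) = -(-1*(-1))*3/8/17934 + (-2*I*√25918)/(5⁴) = -3/8*(1/17934) - 2*I*√25918/625 = -⅛*3*(1/17934) - 2*I*√25918*(1/625) = -3/8*1/17934 - 2*I*√25918/625 = -1/47824 - 2*I*√25918/625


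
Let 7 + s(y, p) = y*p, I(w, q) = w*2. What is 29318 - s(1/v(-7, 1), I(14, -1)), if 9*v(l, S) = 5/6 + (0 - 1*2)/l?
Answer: 1367691/47 ≈ 29100.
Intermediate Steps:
v(l, S) = 5/54 - 2/(9*l) (v(l, S) = (5/6 + (0 - 1*2)/l)/9 = (5*(⅙) + (0 - 2)/l)/9 = (⅚ - 2/l)/9 = 5/54 - 2/(9*l))
I(w, q) = 2*w
s(y, p) = -7 + p*y (s(y, p) = -7 + y*p = -7 + p*y)
29318 - s(1/v(-7, 1), I(14, -1)) = 29318 - (-7 + (2*14)/(((1/54)*(-12 + 5*(-7))/(-7)))) = 29318 - (-7 + 28/(((1/54)*(-⅐)*(-12 - 35)))) = 29318 - (-7 + 28/(((1/54)*(-⅐)*(-47)))) = 29318 - (-7 + 28/(47/378)) = 29318 - (-7 + 28*(378/47)) = 29318 - (-7 + 10584/47) = 29318 - 1*10255/47 = 29318 - 10255/47 = 1367691/47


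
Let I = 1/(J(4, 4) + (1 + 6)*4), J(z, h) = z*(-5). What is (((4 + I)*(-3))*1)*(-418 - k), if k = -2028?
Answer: -79695/4 ≈ -19924.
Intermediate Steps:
J(z, h) = -5*z
I = ⅛ (I = 1/(-5*4 + (1 + 6)*4) = 1/(-20 + 7*4) = 1/(-20 + 28) = 1/8 = ⅛ ≈ 0.12500)
(((4 + I)*(-3))*1)*(-418 - k) = (((4 + ⅛)*(-3))*1)*(-418 - 1*(-2028)) = (((33/8)*(-3))*1)*(-418 + 2028) = -99/8*1*1610 = -99/8*1610 = -79695/4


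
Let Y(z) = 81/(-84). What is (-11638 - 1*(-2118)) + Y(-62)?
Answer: -266587/28 ≈ -9521.0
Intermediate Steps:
Y(z) = -27/28 (Y(z) = 81*(-1/84) = -27/28)
(-11638 - 1*(-2118)) + Y(-62) = (-11638 - 1*(-2118)) - 27/28 = (-11638 + 2118) - 27/28 = -9520 - 27/28 = -266587/28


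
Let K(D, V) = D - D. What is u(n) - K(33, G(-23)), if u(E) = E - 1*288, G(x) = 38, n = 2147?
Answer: 1859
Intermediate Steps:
K(D, V) = 0
u(E) = -288 + E (u(E) = E - 288 = -288 + E)
u(n) - K(33, G(-23)) = (-288 + 2147) - 1*0 = 1859 + 0 = 1859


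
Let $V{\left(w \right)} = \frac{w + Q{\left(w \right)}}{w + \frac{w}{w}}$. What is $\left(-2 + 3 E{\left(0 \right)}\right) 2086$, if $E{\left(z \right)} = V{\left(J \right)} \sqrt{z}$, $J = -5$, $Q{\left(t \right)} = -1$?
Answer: $-4172$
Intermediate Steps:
$V{\left(w \right)} = \frac{-1 + w}{1 + w}$ ($V{\left(w \right)} = \frac{w - 1}{w + \frac{w}{w}} = \frac{-1 + w}{w + 1} = \frac{-1 + w}{1 + w}$)
$E{\left(z \right)} = \frac{3 \sqrt{z}}{2}$ ($E{\left(z \right)} = \frac{-1 - 5}{1 - 5} \sqrt{z} = \frac{1}{-4} \left(-6\right) \sqrt{z} = \left(- \frac{1}{4}\right) \left(-6\right) \sqrt{z} = \frac{3 \sqrt{z}}{2}$)
$\left(-2 + 3 E{\left(0 \right)}\right) 2086 = \left(-2 + 3 \frac{3 \sqrt{0}}{2}\right) 2086 = \left(-2 + 3 \cdot \frac{3}{2} \cdot 0\right) 2086 = \left(-2 + 3 \cdot 0\right) 2086 = \left(-2 + 0\right) 2086 = \left(-2\right) 2086 = -4172$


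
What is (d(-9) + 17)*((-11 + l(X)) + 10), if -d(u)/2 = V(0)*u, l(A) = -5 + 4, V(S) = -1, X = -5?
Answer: 2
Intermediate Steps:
l(A) = -1
d(u) = 2*u (d(u) = -(-2)*u = 2*u)
(d(-9) + 17)*((-11 + l(X)) + 10) = (2*(-9) + 17)*((-11 - 1) + 10) = (-18 + 17)*(-12 + 10) = -1*(-2) = 2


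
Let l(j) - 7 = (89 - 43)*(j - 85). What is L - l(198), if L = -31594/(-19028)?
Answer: -49504573/9514 ≈ -5203.3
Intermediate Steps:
l(j) = -3903 + 46*j (l(j) = 7 + (89 - 43)*(j - 85) = 7 + 46*(-85 + j) = 7 + (-3910 + 46*j) = -3903 + 46*j)
L = 15797/9514 (L = -31594*(-1/19028) = 15797/9514 ≈ 1.6604)
L - l(198) = 15797/9514 - (-3903 + 46*198) = 15797/9514 - (-3903 + 9108) = 15797/9514 - 1*5205 = 15797/9514 - 5205 = -49504573/9514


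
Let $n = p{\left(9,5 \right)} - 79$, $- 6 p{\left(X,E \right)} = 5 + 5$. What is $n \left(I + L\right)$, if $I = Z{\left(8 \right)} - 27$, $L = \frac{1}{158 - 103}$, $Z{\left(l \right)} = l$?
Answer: $\frac{7656}{5} \approx 1531.2$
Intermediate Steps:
$p{\left(X,E \right)} = - \frac{5}{3}$ ($p{\left(X,E \right)} = - \frac{5 + 5}{6} = \left(- \frac{1}{6}\right) 10 = - \frac{5}{3}$)
$n = - \frac{242}{3}$ ($n = - \frac{5}{3} - 79 = - \frac{242}{3} \approx -80.667$)
$L = \frac{1}{55} \approx 0.018182$
$I = -19$ ($I = 8 - 27 = -19$)
$n \left(I + L\right) = - \frac{242 \left(-19 + \frac{1}{55}\right)}{3} = \left(- \frac{242}{3}\right) \left(- \frac{1044}{55}\right) = \frac{7656}{5}$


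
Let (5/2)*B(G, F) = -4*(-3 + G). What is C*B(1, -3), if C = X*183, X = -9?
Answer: -26352/5 ≈ -5270.4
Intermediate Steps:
B(G, F) = 24/5 - 8*G/5 (B(G, F) = 2*(-4*(-3 + G))/5 = 2*(12 - 4*G)/5 = 24/5 - 8*G/5)
C = -1647 (C = -9*183 = -1647)
C*B(1, -3) = -1647*(24/5 - 8/5*1) = -1647*(24/5 - 8/5) = -1647*16/5 = -26352/5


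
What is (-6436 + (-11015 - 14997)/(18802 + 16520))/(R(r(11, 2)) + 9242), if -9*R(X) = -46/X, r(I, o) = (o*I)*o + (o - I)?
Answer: -852594015/1224191558 ≈ -0.69646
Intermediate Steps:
r(I, o) = o - I + I*o² (r(I, o) = (I*o)*o + (o - I) = I*o² + (o - I) = o - I + I*o²)
R(X) = 46/(9*X) (R(X) = -(-46)/(9*X) = 46/(9*X))
(-6436 + (-11015 - 14997)/(18802 + 16520))/(R(r(11, 2)) + 9242) = (-6436 + (-11015 - 14997)/(18802 + 16520))/(46/(9*(2 - 1*11 + 11*2²)) + 9242) = (-6436 - 26012/35322)/(46/(9*(2 - 11 + 11*4)) + 9242) = (-6436 - 26012*1/35322)/(46/(9*(2 - 11 + 44)) + 9242) = (-6436 - 1858/2523)/((46/9)/35 + 9242) = -16239886/(2523*((46/9)*(1/35) + 9242)) = -16239886/(2523*(46/315 + 9242)) = -16239886/(2523*2911276/315) = -16239886/2523*315/2911276 = -852594015/1224191558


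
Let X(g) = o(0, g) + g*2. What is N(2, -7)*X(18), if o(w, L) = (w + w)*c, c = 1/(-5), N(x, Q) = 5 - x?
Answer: 108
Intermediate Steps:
c = -1/5 ≈ -0.20000
o(w, L) = -2*w/5 (o(w, L) = (w + w)*(-1/5) = (2*w)*(-1/5) = -2*w/5)
X(g) = 2*g (X(g) = -2/5*0 + g*2 = 0 + 2*g = 2*g)
N(2, -7)*X(18) = (5 - 1*2)*(2*18) = (5 - 2)*36 = 3*36 = 108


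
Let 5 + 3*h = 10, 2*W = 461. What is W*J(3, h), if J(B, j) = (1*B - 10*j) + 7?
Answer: -4610/3 ≈ -1536.7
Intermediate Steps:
W = 461/2 (W = (½)*461 = 461/2 ≈ 230.50)
h = 5/3 (h = -5/3 + (⅓)*10 = -5/3 + 10/3 = 5/3 ≈ 1.6667)
J(B, j) = 7 + B - 10*j (J(B, j) = (B - 10*j) + 7 = 7 + B - 10*j)
W*J(3, h) = 461*(7 + 3 - 10*5/3)/2 = 461*(7 + 3 - 50/3)/2 = (461/2)*(-20/3) = -4610/3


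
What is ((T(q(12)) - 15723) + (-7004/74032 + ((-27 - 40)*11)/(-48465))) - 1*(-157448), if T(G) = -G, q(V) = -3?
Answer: 127128558678341/896990220 ≈ 1.4173e+5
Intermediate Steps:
((T(q(12)) - 15723) + (-7004/74032 + ((-27 - 40)*11)/(-48465))) - 1*(-157448) = ((-1*(-3) - 15723) + (-7004/74032 + ((-27 - 40)*11)/(-48465))) - 1*(-157448) = ((3 - 15723) + (-7004*1/74032 - 67*11*(-1/48465))) + 157448 = (-15720 + (-1751/18508 - 737*(-1/48465))) + 157448 = (-15720 + (-1751/18508 + 737/48465)) + 157448 = (-15720 - 71221819/896990220) + 157448 = -14100757480219/896990220 + 157448 = 127128558678341/896990220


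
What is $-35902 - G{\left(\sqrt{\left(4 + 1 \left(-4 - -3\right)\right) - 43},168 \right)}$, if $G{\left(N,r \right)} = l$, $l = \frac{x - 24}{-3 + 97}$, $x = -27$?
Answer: $- \frac{3374737}{94} \approx -35901.0$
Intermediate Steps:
$l = - \frac{51}{94}$ ($l = \frac{-27 - 24}{-3 + 97} = - \frac{51}{94} \approx -0.54255$)
$G{\left(N,r \right)} = - \frac{51}{94}$
$-35902 - G{\left(\sqrt{\left(4 + 1 \left(-4 - -3\right)\right) - 43},168 \right)} = -35902 - - \frac{51}{94} = -35902 + \frac{51}{94} = - \frac{3374737}{94}$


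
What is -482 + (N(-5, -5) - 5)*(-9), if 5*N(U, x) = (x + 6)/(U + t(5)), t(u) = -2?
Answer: -15286/35 ≈ -436.74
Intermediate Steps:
N(U, x) = (6 + x)/(5*(-2 + U)) (N(U, x) = ((x + 6)/(U - 2))/5 = ((6 + x)/(-2 + U))/5 = (6 + x)/(5*(-2 + U)))
-482 + (N(-5, -5) - 5)*(-9) = -482 + ((6 - 5)/(5*(-2 - 5)) - 5)*(-9) = -482 + ((⅕)*1/(-7) - 5)*(-9) = -482 + ((⅕)*(-⅐)*1 - 5)*(-9) = -482 + (-1/35 - 5)*(-9) = -482 - 176/35*(-9) = -482 + 1584/35 = -15286/35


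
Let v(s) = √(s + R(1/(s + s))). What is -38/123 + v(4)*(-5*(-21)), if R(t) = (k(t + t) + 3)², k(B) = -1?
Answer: -38/123 + 210*√2 ≈ 296.68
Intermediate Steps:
R(t) = 4 (R(t) = (-1 + 3)² = 2² = 4)
v(s) = √(4 + s) (v(s) = √(s + 4) = √(4 + s))
-38/123 + v(4)*(-5*(-21)) = -38/123 + √(4 + 4)*(-5*(-21)) = -38*1/123 + √8*105 = -38/123 + (2*√2)*105 = -38/123 + 210*√2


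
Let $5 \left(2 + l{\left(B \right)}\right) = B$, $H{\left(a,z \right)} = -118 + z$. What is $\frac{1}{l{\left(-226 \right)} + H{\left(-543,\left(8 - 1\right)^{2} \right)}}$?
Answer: $- \frac{5}{581} \approx -0.0086059$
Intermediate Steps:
$l{\left(B \right)} = -2 + \frac{B}{5}$
$\frac{1}{l{\left(-226 \right)} + H{\left(-543,\left(8 - 1\right)^{2} \right)}} = \frac{1}{\left(-2 + \frac{1}{5} \left(-226\right)\right) - \left(118 - \left(8 - 1\right)^{2}\right)} = \frac{1}{\left(-2 - \frac{226}{5}\right) - \left(118 - 7^{2}\right)} = \frac{1}{- \frac{236}{5} + \left(-118 + 49\right)} = \frac{1}{- \frac{236}{5} - 69} = \frac{1}{- \frac{581}{5}} = - \frac{5}{581}$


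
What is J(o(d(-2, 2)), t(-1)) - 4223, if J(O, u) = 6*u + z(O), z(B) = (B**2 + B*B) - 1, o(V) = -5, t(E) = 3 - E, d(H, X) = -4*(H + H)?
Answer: -4150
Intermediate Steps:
d(H, X) = -8*H
z(B) = -1 + 2*B**2 (z(B) = (B**2 + B**2) - 1 = 2*B**2 - 1 = -1 + 2*B**2)
J(O, u) = -1 + 2*O**2 + 6*u (J(O, u) = 6*u + (-1 + 2*O**2) = -1 + 2*O**2 + 6*u)
J(o(d(-2, 2)), t(-1)) - 4223 = (-1 + 2*(-5)**2 + 6*(3 - 1*(-1))) - 4223 = (-1 + 2*25 + 6*(3 + 1)) - 4223 = (-1 + 50 + 6*4) - 4223 = (-1 + 50 + 24) - 4223 = 73 - 4223 = -4150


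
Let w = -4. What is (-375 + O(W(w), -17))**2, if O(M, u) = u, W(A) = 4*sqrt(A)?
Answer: 153664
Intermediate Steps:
(-375 + O(W(w), -17))**2 = (-375 - 17)**2 = (-392)**2 = 153664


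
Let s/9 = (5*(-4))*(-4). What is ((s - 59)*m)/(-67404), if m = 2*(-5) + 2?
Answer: 1322/16851 ≈ 0.078452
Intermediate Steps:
s = 720 (s = 9*((5*(-4))*(-4)) = 9*(-20*(-4)) = 9*80 = 720)
m = -8 (m = -10 + 2 = -8)
((s - 59)*m)/(-67404) = ((720 - 59)*(-8))/(-67404) = (661*(-8))*(-1/67404) = -5288*(-1/67404) = 1322/16851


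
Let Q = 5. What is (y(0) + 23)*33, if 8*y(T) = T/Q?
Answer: 759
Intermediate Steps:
y(T) = T/40 (y(T) = (T/5)/8 = T/40)
(y(0) + 23)*33 = ((1/40)*0 + 23)*33 = (0 + 23)*33 = 23*33 = 759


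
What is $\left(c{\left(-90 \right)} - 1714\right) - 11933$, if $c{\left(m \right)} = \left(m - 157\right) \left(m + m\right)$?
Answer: $30813$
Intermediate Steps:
$c{\left(m \right)} = 2 m \left(-157 + m\right)$ ($c{\left(m \right)} = \left(-157 + m\right) 2 m = 2 m \left(-157 + m\right)$)
$\left(c{\left(-90 \right)} - 1714\right) - 11933 = \left(2 \left(-90\right) \left(-157 - 90\right) - 1714\right) - 11933 = \left(2 \left(-90\right) \left(-247\right) - 1714\right) - 11933 = \left(44460 - 1714\right) - 11933 = 42746 - 11933 = 30813$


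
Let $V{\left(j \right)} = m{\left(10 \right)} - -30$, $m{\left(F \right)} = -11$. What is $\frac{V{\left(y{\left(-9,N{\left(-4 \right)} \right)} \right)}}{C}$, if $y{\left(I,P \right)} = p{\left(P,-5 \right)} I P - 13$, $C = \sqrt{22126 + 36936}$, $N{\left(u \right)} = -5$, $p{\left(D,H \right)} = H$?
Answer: $\frac{19 \sqrt{59062}}{59062} \approx 0.078181$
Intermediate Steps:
$C = \sqrt{59062} \approx 243.03$
$y{\left(I,P \right)} = -13 - 5 I P$ ($y{\left(I,P \right)} = - 5 I P - 13 = -13 - 5 I P$)
$V{\left(j \right)} = 19$ ($V{\left(j \right)} = -11 - -30 = -11 + 30 = 19$)
$\frac{V{\left(y{\left(-9,N{\left(-4 \right)} \right)} \right)}}{C} = \frac{19}{\sqrt{59062}} = 19 \frac{\sqrt{59062}}{59062} = \frac{19 \sqrt{59062}}{59062}$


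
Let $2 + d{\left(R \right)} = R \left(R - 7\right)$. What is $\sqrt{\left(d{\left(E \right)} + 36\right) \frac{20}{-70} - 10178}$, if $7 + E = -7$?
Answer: $\frac{i \sqrt{503314}}{7} \approx 101.35 i$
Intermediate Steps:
$E = -14$ ($E = -7 - 7 = -14$)
$d{\left(R \right)} = -2 + R \left(-7 + R\right)$ ($d{\left(R \right)} = -2 + R \left(R - 7\right) = -2 + R \left(-7 + R\right)$)
$\sqrt{\left(d{\left(E \right)} + 36\right) \frac{20}{-70} - 10178} = \sqrt{\left(\left(-2 + \left(-14\right)^{2} - -98\right) + 36\right) \frac{20}{-70} - 10178} = \sqrt{\left(\left(-2 + 196 + 98\right) + 36\right) 20 \left(- \frac{1}{70}\right) - 10178} = \sqrt{\left(292 + 36\right) \left(- \frac{2}{7}\right) - 10178} = \sqrt{328 \left(- \frac{2}{7}\right) - 10178} = \sqrt{- \frac{656}{7} - 10178} = \sqrt{- \frac{71902}{7}} = \frac{i \sqrt{503314}}{7}$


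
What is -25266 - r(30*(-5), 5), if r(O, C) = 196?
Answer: -25462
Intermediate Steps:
-25266 - r(30*(-5), 5) = -25266 - 1*196 = -25266 - 196 = -25462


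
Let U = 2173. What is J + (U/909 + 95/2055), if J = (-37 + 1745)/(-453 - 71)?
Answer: -13422593/16313823 ≈ -0.82277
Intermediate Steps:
J = -427/131 (J = 1708/(-524) = 1708*(-1/524) = -427/131 ≈ -3.2595)
J + (U/909 + 95/2055) = -427/131 + (2173/909 + 95/2055) = -427/131 + (2173*(1/909) + 95*(1/2055)) = -427/131 + (2173/909 + 19/411) = -427/131 + 303458/124533 = -13422593/16313823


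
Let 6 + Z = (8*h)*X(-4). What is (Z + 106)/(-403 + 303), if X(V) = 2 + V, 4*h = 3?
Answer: -22/25 ≈ -0.88000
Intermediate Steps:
h = ¾ (h = (¼)*3 = ¾ ≈ 0.75000)
Z = -18 (Z = -6 + (8*(¾))*(2 - 4) = -6 + 6*(-2) = -6 - 12 = -18)
(Z + 106)/(-403 + 303) = (-18 + 106)/(-403 + 303) = 88/(-100) = 88*(-1/100) = -22/25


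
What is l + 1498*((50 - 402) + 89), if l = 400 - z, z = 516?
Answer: -394090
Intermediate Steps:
l = -116 (l = 400 - 1*516 = 400 - 516 = -116)
l + 1498*((50 - 402) + 89) = -116 + 1498*((50 - 402) + 89) = -116 + 1498*(-352 + 89) = -116 + 1498*(-263) = -116 - 393974 = -394090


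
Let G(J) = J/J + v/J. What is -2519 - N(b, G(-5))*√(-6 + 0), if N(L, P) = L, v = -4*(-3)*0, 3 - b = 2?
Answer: -2519 - I*√6 ≈ -2519.0 - 2.4495*I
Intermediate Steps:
b = 1 (b = 3 - 1*2 = 3 - 2 = 1)
v = 0 (v = 12*0 = 0)
G(J) = 1 (G(J) = J/J + 0/J = 1 + 0 = 1)
-2519 - N(b, G(-5))*√(-6 + 0) = -2519 - √(-6 + 0) = -2519 - √(-6) = -2519 - I*√6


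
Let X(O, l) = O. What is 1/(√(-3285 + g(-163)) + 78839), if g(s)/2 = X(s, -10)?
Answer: 78839/6215591532 - I*√3611/6215591532 ≈ 1.2684e-5 - 9.6679e-9*I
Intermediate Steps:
g(s) = 2*s
1/(√(-3285 + g(-163)) + 78839) = 1/(√(-3285 + 2*(-163)) + 78839) = 1/(√(-3285 - 326) + 78839) = 1/(√(-3611) + 78839) = 1/(I*√3611 + 78839) = 1/(78839 + I*√3611)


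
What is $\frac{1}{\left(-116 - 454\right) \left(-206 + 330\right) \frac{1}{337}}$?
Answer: $- \frac{337}{70680} \approx -0.004768$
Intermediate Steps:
$\frac{1}{\left(-116 - 454\right) \left(-206 + 330\right) \frac{1}{337}} = \frac{1}{\left(-570\right) 124 \cdot \frac{1}{337}} = \frac{1}{\left(-70680\right) \frac{1}{337}} = \frac{1}{- \frac{70680}{337}} = - \frac{337}{70680}$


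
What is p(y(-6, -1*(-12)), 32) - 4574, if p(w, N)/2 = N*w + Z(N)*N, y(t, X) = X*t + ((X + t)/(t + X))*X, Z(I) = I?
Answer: -6366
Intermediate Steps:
y(t, X) = X + X*t (y(t, X) = X*t + ((X + t)/(X + t))*X = X*t + 1*X = X*t + X = X + X*t)
p(w, N) = 2*N**2 + 2*N*w (p(w, N) = 2*(N*w + N*N) = 2*(N*w + N**2) = 2*(N**2 + N*w) = 2*N**2 + 2*N*w)
p(y(-6, -1*(-12)), 32) - 4574 = 2*32*(32 + (-1*(-12))*(1 - 6)) - 4574 = 2*32*(32 + 12*(-5)) - 4574 = 2*32*(32 - 60) - 4574 = 2*32*(-28) - 4574 = -1792 - 4574 = -6366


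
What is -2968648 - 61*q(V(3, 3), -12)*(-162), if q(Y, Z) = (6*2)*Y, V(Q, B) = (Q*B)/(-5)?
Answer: -15910496/5 ≈ -3.1821e+6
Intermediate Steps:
V(Q, B) = -B*Q/5 (V(Q, B) = (B*Q)*(-⅕) = -B*Q/5)
q(Y, Z) = 12*Y
-2968648 - 61*q(V(3, 3), -12)*(-162) = -2968648 - 61*(12*(-⅕*3*3))*(-162) = -2968648 - 61*(12*(-9/5))*(-162) = -2968648 - 61*(-108/5)*(-162) = -2968648 - (-6588)*(-162)/5 = -2968648 - 1*1067256/5 = -2968648 - 1067256/5 = -15910496/5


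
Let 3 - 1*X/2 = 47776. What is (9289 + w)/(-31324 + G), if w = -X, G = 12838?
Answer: -34945/6162 ≈ -5.6711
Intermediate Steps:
X = -95546 (X = 6 - 2*47776 = 6 - 95552 = -95546)
w = 95546 (w = -1*(-95546) = 95546)
(9289 + w)/(-31324 + G) = (9289 + 95546)/(-31324 + 12838) = 104835/(-18486) = 104835*(-1/18486) = -34945/6162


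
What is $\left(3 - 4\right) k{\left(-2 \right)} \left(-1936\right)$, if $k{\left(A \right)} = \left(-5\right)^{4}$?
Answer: $1210000$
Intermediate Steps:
$k{\left(A \right)} = 625$
$\left(3 - 4\right) k{\left(-2 \right)} \left(-1936\right) = \left(3 - 4\right) 625 \left(-1936\right) = \left(-1\right) 625 \left(-1936\right) = \left(-625\right) \left(-1936\right) = 1210000$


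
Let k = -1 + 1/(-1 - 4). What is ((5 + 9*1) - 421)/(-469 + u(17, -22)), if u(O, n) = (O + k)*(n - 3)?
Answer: 407/864 ≈ 0.47106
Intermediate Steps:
k = -6/5 (k = -1 + 1/(-5) = -1 - 1/5 = -6/5 ≈ -1.2000)
u(O, n) = (-3 + n)*(-6/5 + O) (u(O, n) = (O - 6/5)*(n - 3) = (-6/5 + O)*(-3 + n) = (-3 + n)*(-6/5 + O))
((5 + 9*1) - 421)/(-469 + u(17, -22)) = ((5 + 9*1) - 421)/(-469 + (18/5 - 3*17 - 6/5*(-22) + 17*(-22))) = ((5 + 9) - 421)/(-469 + (18/5 - 51 + 132/5 - 374)) = (14 - 421)/(-469 - 395) = -407/(-864) = -407*(-1/864) = 407/864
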